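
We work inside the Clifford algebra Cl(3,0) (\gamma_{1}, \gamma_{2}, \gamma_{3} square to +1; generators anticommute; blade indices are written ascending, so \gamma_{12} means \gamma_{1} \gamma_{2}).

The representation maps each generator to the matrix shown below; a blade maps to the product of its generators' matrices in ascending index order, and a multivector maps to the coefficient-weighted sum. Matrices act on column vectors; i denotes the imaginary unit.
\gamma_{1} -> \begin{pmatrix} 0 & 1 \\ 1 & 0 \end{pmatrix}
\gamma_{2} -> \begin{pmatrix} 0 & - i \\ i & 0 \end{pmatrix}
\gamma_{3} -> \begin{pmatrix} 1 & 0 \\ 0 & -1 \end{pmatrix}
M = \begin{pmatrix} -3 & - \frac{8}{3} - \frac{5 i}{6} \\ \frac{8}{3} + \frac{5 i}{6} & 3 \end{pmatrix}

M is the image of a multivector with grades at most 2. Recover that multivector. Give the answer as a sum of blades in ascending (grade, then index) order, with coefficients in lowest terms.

Method: 1, rho(\gamma_{1}), rho(\gamma_{2}), rho(\gamma_{3}) form a trace-orthogonal basis of the 2x2 complex matrices (tr(X Y) = 2 if X = Y, else 0), so M = m0*1 + m1*rho(\gamma_{1}) + m2*rho(\gamma_{2}) + m3*rho(\gamma_{3}) with m0 = tr(M)/2 = 0, m1 = tr(M rho(\gamma_{1}))/2 = 0, m2 = tr(M rho(\gamma_{2}))/2 = \frac{5}{6} - \frac{8 i}{3}, m3 = tr(M rho(\gamma_{3}))/2 = -3.
Multiplying table entries, the bivector images are rho(\gamma_{12}) = i*rho(\gamma_{3}), rho(\gamma_{13}) = -i*rho(\gamma_{2}), rho(\gamma_{23}) = i*rho(\gamma_{1}); with real blade coefficients the real parts of m0..m3 are the coefficients of 1, \gamma_{1}, \gamma_{2}, \gamma_{3} and the imaginary parts give the bivectors (\gamma_{23}: Im m1, \gamma_{13}: -Im m2, \gamma_{12}: Im m3).
Answer: \frac{5}{6} \gamma_{2} - 3 \gamma_{3} + \frac{8}{3} \gamma_{13}


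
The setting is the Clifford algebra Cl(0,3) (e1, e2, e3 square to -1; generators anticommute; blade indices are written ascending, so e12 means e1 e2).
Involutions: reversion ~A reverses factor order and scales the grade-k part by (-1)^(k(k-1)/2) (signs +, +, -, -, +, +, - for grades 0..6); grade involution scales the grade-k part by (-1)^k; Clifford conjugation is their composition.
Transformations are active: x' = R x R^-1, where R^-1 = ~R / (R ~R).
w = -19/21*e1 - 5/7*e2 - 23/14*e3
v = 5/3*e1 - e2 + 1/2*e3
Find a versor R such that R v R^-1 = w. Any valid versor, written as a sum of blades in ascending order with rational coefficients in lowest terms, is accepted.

Take R = v + w = 16/21*e1 - 12/7*e2 - 8/7*e3. Because q(v) = q(w) = -145/36, conjugation by R sends v exactly to w.
Answer: 16/21*e1 - 12/7*e2 - 8/7*e3


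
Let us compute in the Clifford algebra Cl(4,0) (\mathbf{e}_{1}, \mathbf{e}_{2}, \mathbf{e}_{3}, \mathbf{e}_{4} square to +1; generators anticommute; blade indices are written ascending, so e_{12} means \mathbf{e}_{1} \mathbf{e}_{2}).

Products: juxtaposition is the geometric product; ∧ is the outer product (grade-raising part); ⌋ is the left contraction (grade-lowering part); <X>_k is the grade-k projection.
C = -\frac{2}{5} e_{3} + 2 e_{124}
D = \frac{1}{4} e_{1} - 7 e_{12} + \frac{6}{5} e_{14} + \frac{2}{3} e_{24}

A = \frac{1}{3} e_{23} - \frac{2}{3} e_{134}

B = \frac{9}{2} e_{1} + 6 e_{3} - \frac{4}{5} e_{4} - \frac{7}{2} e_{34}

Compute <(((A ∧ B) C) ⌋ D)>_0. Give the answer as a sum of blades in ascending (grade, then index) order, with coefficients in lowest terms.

step 1: \frac{3}{2} e_{123} - \frac{4}{15} e_{234}
step 2: -\frac{3}{5} e_{12} + \frac{8}{15} e_{13} - \frac{8}{75} e_{24} - 3 e_{34}
step 3: -\frac{929}{225}
step 4: -\frac{929}{225}
Answer: -\frac{929}{225}


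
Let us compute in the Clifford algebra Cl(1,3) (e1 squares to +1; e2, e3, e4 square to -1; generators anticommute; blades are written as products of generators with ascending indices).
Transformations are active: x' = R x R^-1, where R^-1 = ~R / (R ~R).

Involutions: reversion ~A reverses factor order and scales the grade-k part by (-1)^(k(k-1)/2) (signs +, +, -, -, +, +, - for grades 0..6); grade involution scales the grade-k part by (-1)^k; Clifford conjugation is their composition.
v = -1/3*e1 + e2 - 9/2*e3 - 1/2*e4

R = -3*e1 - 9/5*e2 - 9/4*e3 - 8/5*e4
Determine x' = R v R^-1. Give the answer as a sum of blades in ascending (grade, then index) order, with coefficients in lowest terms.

~R = -3*e1 - 9/5*e2 - 9/4*e3 - 8/5*e4, and R ~R = -149/80, so R^-1 = ~R / (-149/80).
R v = -65/8 - 18/5*e1 e2 + 51/4*e1 e3 + 29/30*e1 e4 + 207/20*e2 e3 + 5/2*e2 e4 - 243/40*e3 e4
Answer: -11551/447*e1 - 2489/149*e2 - 4509/298*e3 - 4011/298*e4


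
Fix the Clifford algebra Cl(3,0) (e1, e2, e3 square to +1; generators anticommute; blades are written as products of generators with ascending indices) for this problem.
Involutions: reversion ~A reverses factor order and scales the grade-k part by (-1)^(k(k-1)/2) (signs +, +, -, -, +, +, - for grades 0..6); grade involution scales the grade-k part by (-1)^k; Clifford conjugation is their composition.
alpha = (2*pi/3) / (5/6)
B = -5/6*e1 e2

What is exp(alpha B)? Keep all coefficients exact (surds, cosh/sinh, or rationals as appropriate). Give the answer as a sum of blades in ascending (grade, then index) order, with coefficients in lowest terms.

B^2 = (-5/6)^2*(e1 e2)^2 = 25/36*(-1) = -25/36 (a basis 2-blade squares to minus the product of its generators' squares).
B^2 = -25/36 — B^2 < 0, so the exponential closes trigonometrically: l = 5/6, alpha*l = 2*pi/3, so exp(alpha B) = cos(2*pi/3) + (sin(2*pi/3)/(5/6))*B = -1/2 + (3*sqrt(3)/5)*B.
Answer: -1/2 - sqrt(3)/2*e1 e2


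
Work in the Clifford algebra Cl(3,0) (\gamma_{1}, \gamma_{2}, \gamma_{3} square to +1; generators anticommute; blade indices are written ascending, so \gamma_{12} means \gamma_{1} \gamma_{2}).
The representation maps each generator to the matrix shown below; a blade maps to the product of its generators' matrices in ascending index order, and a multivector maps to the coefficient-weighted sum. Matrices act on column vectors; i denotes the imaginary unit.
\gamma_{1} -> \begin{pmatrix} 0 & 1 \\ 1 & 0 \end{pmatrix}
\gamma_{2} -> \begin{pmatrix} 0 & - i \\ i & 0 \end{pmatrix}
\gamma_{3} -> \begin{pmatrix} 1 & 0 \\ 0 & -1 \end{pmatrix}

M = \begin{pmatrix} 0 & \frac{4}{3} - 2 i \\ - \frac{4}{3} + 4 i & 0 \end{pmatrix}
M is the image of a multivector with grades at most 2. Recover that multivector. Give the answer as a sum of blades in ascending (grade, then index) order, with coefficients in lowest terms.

Method: 1, rho(\gamma_{1}), rho(\gamma_{2}), rho(\gamma_{3}) form a trace-orthogonal basis of the 2x2 complex matrices (tr(X Y) = 2 if X = Y, else 0), so M = m0*1 + m1*rho(\gamma_{1}) + m2*rho(\gamma_{2}) + m3*rho(\gamma_{3}) with m0 = tr(M)/2 = 0, m1 = tr(M rho(\gamma_{1}))/2 = i, m2 = tr(M rho(\gamma_{2}))/2 = 3 + \frac{4 i}{3}, m3 = tr(M rho(\gamma_{3}))/2 = 0.
Multiplying table entries, the bivector images are rho(\gamma_{12}) = i*rho(\gamma_{3}), rho(\gamma_{13}) = -i*rho(\gamma_{2}), rho(\gamma_{23}) = i*rho(\gamma_{1}); with real blade coefficients the real parts of m0..m3 are the coefficients of 1, \gamma_{1}, \gamma_{2}, \gamma_{3} and the imaginary parts give the bivectors (\gamma_{23}: Im m1, \gamma_{13}: -Im m2, \gamma_{12}: Im m3).
Answer: 3 \gamma_{2} - \frac{4}{3} \gamma_{13} + \gamma_{23}


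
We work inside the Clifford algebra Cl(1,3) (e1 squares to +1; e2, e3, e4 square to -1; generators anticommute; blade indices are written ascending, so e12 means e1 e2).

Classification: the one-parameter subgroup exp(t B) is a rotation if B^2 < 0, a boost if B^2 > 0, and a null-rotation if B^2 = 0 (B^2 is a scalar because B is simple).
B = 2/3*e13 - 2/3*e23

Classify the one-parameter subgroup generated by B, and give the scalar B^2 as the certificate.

B^2 term by term: the squares give (2/3)^2*(e13)^2 + (-2/3)^2*(e23)^2 = 4/9*(+1) + 4/9*(-1) = 0 (each basis 2-blade squares to minus the product of its generators' squares); cross terms between blades sharing an index anticommute and cancel. So B^2 = 0.
Answer: null-rotation, certificate B^2 = 0. Why this suffices: the scalar 0 survives any versor conjugation, so its sign alone determines the class however B is presented.


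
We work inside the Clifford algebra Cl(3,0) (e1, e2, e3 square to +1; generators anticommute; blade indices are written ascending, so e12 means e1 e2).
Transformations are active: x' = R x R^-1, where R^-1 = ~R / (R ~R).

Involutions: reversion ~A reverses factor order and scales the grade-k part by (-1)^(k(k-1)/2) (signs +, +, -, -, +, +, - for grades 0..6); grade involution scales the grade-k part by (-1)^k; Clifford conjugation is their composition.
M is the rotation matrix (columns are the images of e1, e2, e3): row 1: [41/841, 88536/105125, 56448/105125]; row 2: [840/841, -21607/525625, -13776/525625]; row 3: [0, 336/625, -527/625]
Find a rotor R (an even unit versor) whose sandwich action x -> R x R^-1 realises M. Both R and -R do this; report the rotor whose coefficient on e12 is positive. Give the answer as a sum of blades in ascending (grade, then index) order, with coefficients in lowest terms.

Method: write R = a + b12*e12 + b13*e13 + b23*e23 with a^2 + b12^2 + b13^2 + b23^2 = 1 (so R^-1 = ~R). Expanding the columns R e_j ~R gives tr M = 4a^2 - 1 and, from the antisymmetric part, M21 - M12 = -4a*b12, M13 - M31 = 4a*b13, M32 - M23 = -4a*b23.
Here tr M = -439189/525625, so a^2 = (1 + tr M)/4 = 21609/525625 and a = ±147/725. Taking a = 147/725: M21 - M12 = 16464/105125, M13 - M31 = 56448/105125, M32 - M23 = 296352/525625, giving b12 = -28/145, b13 = 96/145, b23 = -504/725, i.e. R = 147/725 - 28/145*e12 + 96/145*e13 - 504/725*e23.
Its e12 coefficient is negative, so report the other preimage -R.
Answer: -147/725 + 28/145*e12 - 96/145*e13 + 504/725*e23. Uniqueness: Spin(3) -> SO(3) maps R and -R to the same rotation of trace -439189/525625; fixing the sign of the e12 coefficient removes the ambiguity.


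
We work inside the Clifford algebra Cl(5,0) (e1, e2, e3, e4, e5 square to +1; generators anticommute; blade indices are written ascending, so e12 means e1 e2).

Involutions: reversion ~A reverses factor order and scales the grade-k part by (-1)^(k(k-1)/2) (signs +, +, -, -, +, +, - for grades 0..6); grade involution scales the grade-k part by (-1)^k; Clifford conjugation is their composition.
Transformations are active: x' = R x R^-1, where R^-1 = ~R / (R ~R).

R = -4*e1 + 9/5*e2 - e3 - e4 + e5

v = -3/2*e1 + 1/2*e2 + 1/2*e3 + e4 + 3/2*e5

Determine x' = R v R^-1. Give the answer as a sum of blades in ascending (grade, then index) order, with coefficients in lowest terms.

~R = -4*e1 + 9/5*e2 - e3 - e4 + e5, and R ~R = 556/25, so R^-1 = ~R / (556/25).
R v = 69/10 + 7/10*e12 - 7/2*e13 - 11/2*e14 - 9/2*e15 + 7/5*e23 + 23/10*e24 + 11/5*e25 - 1/2*e34 - 2*e35 - 5/2*e45
Answer: -273/278*e1 + 343/556*e2 - 623/556*e3 - 901/556*e4 - 489/556*e5


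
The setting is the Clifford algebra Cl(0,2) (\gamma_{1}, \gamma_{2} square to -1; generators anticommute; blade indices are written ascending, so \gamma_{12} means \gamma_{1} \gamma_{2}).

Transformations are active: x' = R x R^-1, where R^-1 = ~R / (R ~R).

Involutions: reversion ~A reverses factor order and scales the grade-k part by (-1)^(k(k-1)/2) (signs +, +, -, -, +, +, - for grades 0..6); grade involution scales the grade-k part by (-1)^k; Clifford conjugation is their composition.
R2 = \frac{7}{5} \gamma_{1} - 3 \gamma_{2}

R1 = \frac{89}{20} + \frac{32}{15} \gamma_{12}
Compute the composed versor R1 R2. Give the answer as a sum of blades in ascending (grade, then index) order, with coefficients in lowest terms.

Distribute over the terms of R1 (each basis-blade product reordered to ascending indices, repeated generators contracted through their squares):
(\frac{89}{20}) R2 = \frac{623}{100} \gamma_{1} - \frac{267}{20} \gamma_{2}
(\frac{32}{15} \gamma_{12}) R2 = \frac{32}{5} \gamma_{1} + \frac{224}{75} \gamma_{2}
Summing the partial products and collecting blades:
Answer: \frac{1263}{100} \gamma_{1} - \frac{3109}{300} \gamma_{2}


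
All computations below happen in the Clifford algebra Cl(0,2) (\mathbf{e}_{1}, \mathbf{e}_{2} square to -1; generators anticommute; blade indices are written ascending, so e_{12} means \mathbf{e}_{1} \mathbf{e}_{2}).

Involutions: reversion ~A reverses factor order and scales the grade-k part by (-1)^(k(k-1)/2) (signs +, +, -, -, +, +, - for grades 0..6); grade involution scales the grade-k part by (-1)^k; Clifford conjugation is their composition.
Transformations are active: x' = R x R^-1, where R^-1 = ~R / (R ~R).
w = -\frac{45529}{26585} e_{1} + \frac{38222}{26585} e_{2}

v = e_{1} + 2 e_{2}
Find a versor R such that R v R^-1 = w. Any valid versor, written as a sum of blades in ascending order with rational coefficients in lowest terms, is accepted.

R = v + w = -\frac{18944}{26585} e_{1} + \frac{91392}{26585} e_{2} works: the equal norms (-5) guarantee its sandwich swaps v into w.
Answer: -\frac{18944}{26585} e_{1} + \frac{91392}{26585} e_{2}


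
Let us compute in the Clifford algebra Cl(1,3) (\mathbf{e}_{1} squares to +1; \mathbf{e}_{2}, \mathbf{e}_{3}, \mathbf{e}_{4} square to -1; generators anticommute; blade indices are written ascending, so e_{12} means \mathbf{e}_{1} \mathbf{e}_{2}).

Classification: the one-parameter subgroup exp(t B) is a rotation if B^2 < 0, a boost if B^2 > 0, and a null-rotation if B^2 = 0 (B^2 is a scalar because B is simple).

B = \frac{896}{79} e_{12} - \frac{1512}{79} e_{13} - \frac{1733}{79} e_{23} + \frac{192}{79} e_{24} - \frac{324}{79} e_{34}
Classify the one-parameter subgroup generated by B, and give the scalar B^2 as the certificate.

B^2 term by term: the squares give (\frac{896}{79})^2*(e_{12})^2 + (-\frac{1512}{79})^2*(e_{13})^2 + (-\frac{1733}{79})^2*(e_{23})^2 + (\frac{192}{79})^2*(e_{24})^2 + (-\frac{324}{79})^2*(e_{34})^2 = \frac{802816}{6241}*(+1) + \frac{2286144}{6241}*(+1) + \frac{3003289}{6241}*(-1) + \frac{36864}{6241}*(-1) + \frac{104976}{6241}*(-1) = -9 (each basis 2-blade squares to minus the product of its generators' squares); cross terms between blades sharing an index anticommute and cancel; the commuting (index-disjoint) pairs give grade-4 terms 2*c*c'*(blade product), which cancel blade by blade — e_{1234}: -\frac{580608}{6241} + \frac{580608}{6241} = 0 — confirming B is simple. So B^2 = -9.
Answer: rotation, certificate B^2 = -9. No conjugation can change B^2 = -9; the sign gives the class.


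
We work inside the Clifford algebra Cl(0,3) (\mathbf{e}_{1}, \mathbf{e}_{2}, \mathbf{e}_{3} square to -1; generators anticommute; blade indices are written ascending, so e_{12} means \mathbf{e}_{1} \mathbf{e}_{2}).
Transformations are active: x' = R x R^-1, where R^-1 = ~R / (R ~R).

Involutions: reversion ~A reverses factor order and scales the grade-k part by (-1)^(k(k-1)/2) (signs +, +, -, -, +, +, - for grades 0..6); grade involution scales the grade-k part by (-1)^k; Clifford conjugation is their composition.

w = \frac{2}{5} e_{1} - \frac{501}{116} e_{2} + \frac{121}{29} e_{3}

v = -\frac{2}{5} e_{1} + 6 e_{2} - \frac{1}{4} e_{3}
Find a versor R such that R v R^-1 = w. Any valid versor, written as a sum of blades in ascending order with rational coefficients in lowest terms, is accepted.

Here q(v) = q(w) = -\frac{14489}{400}; the classical choice R = v + w = \frac{195}{116} e_{2} + \frac{455}{116} e_{3} then realises v -> w under the sandwich.
Answer: \frac{195}{116} e_{2} + \frac{455}{116} e_{3}


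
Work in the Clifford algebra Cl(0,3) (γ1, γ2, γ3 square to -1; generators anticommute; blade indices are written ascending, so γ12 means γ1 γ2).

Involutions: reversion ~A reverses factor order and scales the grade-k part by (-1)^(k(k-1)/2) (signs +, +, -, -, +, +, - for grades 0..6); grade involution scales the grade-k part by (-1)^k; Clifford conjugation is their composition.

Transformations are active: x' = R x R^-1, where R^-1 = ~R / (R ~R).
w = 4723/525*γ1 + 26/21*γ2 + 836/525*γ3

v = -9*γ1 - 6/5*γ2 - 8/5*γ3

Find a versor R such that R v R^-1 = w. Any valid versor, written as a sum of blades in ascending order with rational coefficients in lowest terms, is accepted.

R = v + w = -2/525*γ1 + 4/105*γ2 - 4/525*γ3 works: the equal norms (-85) guarantee its sandwich swaps v into w.
Answer: -2/525*γ1 + 4/105*γ2 - 4/525*γ3


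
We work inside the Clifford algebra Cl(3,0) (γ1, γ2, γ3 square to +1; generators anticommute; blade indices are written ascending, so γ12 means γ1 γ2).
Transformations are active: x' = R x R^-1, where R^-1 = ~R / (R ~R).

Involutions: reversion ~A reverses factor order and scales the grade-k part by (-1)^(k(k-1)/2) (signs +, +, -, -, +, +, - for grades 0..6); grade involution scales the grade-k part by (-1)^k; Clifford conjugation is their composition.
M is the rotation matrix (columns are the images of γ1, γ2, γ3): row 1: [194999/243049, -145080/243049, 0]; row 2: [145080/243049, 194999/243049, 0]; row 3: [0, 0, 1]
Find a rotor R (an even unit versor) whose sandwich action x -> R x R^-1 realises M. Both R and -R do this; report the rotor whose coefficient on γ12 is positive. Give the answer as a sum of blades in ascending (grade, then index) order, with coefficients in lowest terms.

Method: write R = a + b12*γ12 + b13*γ13 + b23*γ23 with a^2 + b12^2 + b13^2 + b23^2 = 1 (so R^-1 = ~R). Expanding the columns R e_j ~R gives tr M = 4a^2 - 1 and, from the antisymmetric part, M21 - M12 = -4a*b12, M13 - M31 = 4a*b13, M32 - M23 = -4a*b23.
Here tr M = 633047/243049, so a^2 = (1 + tr M)/4 = 219024/243049 and a = ±468/493. Taking a = 468/493: M21 - M12 = 290160/243049, M13 - M31 = 0, M32 - M23 = 0, giving b12 = -155/493, b13 = 0, b23 = 0, i.e. R = 468/493 - 155/493*γ12.
Its γ12 coefficient is negative, so report the other preimage -R.
Answer: -468/493 + 155/493*γ12. Recall the cover is two-to-one: with M of trace 633047/243049, both preimages act alike, and the stated γ12 sign chooses the sheet.


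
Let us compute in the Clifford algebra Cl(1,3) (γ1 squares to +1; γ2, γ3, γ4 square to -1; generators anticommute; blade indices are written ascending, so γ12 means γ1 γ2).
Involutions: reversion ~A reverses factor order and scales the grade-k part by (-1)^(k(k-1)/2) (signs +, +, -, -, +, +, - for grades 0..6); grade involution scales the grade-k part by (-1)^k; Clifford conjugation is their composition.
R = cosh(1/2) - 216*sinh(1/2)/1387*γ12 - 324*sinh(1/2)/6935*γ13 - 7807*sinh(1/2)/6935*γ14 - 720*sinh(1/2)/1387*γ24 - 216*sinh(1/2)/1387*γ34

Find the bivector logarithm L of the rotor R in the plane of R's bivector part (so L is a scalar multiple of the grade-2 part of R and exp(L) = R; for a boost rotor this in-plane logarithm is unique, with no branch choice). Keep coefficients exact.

The scalar part of R is cosh(1/2), giving the rapidity magnitude (cosh is even); the bivector part supplies orientation, its quotient by sinh of the rapidity is the plane, and L = rapidity * plane — unique in that plane, since flipping both signs leaves L unchanged.
Concretely: cosh(rapidity) = cosh(1/2) gives rapidity = ±1/2, and since rapidity/sinh(rapidity) is even the sign is immaterial: L = (rapidity/sinh(rapidity)) * <R>_2 = (1/(2*sinh(1/2))) * <R>_2.
Answer: -108/1387*γ12 - 162/6935*γ13 - 7807/13870*γ14 - 360/1387*γ24 - 108/1387*γ34


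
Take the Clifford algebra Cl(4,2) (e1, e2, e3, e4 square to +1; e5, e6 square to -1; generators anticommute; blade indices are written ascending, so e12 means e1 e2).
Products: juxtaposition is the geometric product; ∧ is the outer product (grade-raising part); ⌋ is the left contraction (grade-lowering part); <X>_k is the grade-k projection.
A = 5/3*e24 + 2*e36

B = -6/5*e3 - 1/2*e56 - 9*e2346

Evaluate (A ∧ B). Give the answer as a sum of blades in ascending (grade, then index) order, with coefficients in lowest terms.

step 1: 2*e234 - 5/6*e2456
Answer: 2*e234 - 5/6*e2456


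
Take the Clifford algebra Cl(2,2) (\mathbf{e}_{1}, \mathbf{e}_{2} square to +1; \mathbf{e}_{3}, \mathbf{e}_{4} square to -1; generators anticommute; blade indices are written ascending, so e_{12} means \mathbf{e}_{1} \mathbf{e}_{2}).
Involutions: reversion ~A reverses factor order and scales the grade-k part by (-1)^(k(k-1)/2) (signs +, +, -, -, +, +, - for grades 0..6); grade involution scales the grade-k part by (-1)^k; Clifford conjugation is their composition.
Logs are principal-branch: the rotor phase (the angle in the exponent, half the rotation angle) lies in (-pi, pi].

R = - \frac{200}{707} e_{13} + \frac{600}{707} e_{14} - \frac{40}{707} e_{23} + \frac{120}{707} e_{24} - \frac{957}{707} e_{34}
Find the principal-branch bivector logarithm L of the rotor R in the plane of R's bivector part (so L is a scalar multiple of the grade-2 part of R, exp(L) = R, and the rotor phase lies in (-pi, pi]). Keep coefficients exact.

The scalar part of R is 0, so the principal-branch rotor phase is pinned; divide the bivector part by its sine to get the unit plane — L is the phase times that plane.
Concretely: cos(phase) = 0 gives phase = ±\frac{\pi}{2}, and since phase/sin(phase) is even the sign is immaterial: L = (phase/sin(phase)) * <R>_2 = (\frac{\pi}{2}) * <R>_2.
Answer: - \frac{100 \pi}{707} e_{13} + \frac{300 \pi}{707} e_{14} - \frac{20 \pi}{707} e_{23} + \frac{60 \pi}{707} e_{24} - \frac{957 \pi}{1414} e_{34}


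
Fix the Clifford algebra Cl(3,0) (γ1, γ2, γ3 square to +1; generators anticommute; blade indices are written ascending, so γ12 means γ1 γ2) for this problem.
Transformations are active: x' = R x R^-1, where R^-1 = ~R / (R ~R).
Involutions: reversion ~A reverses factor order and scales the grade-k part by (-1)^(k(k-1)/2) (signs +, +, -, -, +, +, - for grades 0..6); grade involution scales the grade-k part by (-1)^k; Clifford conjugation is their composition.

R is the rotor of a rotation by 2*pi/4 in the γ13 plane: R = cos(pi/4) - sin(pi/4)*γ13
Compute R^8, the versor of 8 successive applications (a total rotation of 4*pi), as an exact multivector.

The rotor phase is half the rotation angle and phases add under composition, so 8 steps in the γ13 plane accumulate phase 8*(pi/4) = 2*pi: R^8 = cos(2*pi) - sin(2*pi)*γ13.
cos(2*pi) = 1 and sin(2*pi) = 0, so R^8 = 1. The total rotation 4*pi is 2 full turns, so every vector returns to itself, yet the rotor is +1, back on the identity sheet (an even number of 2*pi turns).
Answer: 1


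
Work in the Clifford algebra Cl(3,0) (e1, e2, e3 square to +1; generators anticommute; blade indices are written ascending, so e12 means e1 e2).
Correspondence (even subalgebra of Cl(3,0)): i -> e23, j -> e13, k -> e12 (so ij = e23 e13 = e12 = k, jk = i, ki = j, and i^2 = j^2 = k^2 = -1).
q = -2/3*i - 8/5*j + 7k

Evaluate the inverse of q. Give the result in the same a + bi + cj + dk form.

In blades: q = 7*e12 - 8/5*e13 - 2/3*e23.
With qbar = -7*e12 + 8/5*e13 + 2/3*e23 (scalar fixed, mapped units negated), q qbar = 11701/225 (the sum of squared coefficients), so q^-1 = qbar / (11701/225) = -1575/11701*e12 + 360/11701*e13 + 150/11701*e23; translating back:
Answer: 150/11701*i + 360/11701*j - 1575/11701*k


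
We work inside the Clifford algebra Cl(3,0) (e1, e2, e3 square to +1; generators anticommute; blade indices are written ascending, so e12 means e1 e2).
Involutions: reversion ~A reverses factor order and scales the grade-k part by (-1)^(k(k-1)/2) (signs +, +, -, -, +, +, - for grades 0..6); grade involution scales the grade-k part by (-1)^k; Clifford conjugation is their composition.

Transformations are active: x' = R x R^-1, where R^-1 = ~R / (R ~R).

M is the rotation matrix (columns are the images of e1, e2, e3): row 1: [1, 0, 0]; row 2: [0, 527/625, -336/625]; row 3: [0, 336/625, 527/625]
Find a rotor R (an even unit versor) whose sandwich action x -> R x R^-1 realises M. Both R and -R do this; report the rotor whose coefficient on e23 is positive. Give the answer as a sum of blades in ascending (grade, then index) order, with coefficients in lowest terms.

Method: write R = a + b12*e12 + b13*e13 + b23*e23 with a^2 + b12^2 + b13^2 + b23^2 = 1 (so R^-1 = ~R). Expanding the columns R e_j ~R gives tr M = 4a^2 - 1 and, from the antisymmetric part, M21 - M12 = -4a*b12, M13 - M31 = 4a*b13, M32 - M23 = -4a*b23.
Here tr M = 1679/625, so a^2 = (1 + tr M)/4 = 576/625 and a = ±24/25. Taking a = 24/25: M21 - M12 = 0, M13 - M31 = 0, M32 - M23 = 672/625, giving b12 = 0, b13 = 0, b23 = -7/25, i.e. R = 24/25 - 7/25*e23.
Its e23 coefficient is negative, so report the other preimage -R.
Answer: -24/25 + 7/25*e23. Sheet selection: the two-to-one cover makes ±R indistinguishable at the matrix level (trace 1679/625), so uniqueness comes from the required sign on e23.


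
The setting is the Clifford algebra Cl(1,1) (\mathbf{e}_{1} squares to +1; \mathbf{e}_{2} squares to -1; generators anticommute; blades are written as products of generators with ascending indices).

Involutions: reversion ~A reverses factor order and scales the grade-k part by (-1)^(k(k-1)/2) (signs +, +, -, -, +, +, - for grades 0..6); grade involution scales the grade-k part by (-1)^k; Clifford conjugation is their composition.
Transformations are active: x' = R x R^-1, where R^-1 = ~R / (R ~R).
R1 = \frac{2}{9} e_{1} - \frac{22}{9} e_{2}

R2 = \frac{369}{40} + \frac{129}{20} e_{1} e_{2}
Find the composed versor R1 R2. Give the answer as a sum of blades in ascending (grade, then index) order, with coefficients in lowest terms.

Distribute over the terms of R1 (each basis-blade product reordered to ascending indices, repeated generators contracted through their squares):
(\frac{2}{9} e_{1}) R2 = \frac{41}{20} e_{1} + \frac{43}{30} e_{2}
(-\frac{22}{9} e_{2}) R2 = -\frac{473}{30} e_{1} - \frac{451}{20} e_{2}
Summing the partial products and collecting blades:
Answer: -\frac{823}{60} e_{1} - \frac{1267}{60} e_{2}


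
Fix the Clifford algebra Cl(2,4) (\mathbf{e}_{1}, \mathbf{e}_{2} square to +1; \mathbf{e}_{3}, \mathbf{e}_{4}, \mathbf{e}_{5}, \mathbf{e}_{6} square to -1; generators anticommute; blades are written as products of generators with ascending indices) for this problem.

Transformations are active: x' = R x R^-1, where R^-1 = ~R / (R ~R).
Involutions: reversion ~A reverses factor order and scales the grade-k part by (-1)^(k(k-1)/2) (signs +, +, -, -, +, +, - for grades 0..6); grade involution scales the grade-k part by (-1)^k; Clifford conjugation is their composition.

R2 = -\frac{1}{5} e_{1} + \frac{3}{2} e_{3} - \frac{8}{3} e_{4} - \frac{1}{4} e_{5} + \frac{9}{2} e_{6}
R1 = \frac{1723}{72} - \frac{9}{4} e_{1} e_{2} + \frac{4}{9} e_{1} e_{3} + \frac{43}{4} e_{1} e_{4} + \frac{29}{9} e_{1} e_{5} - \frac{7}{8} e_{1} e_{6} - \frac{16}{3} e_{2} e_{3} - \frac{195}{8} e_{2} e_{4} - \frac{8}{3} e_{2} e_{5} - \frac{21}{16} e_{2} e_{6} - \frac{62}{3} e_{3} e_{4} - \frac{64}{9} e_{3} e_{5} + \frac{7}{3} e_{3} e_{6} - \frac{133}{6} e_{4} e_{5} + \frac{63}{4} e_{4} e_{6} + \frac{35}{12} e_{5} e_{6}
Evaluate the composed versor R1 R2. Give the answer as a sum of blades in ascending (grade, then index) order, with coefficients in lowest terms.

Distribute over the terms of R2 (each basis-blade product reordered to ascending indices, repeated generators contracted through their squares):
R1 (-\frac{1}{5} e_{1}) = -\frac{1723}{360} e_{1} - \frac{9}{20} e_{2} + \frac{4}{45} e_{3} + \frac{43}{20} e_{4} + \frac{29}{45} e_{5} - \frac{7}{40} e_{6} + \frac{16}{15} e_{1} e_{2} e_{3} + \frac{39}{8} e_{1} e_{2} e_{4} + \frac{8}{15} e_{1} e_{2} e_{5} + \frac{21}{80} e_{1} e_{2} e_{6} + \frac{62}{15} e_{1} e_{3} e_{4} + \frac{64}{45} e_{1} e_{3} e_{5} - \frac{7}{15} e_{1} e_{3} e_{6} + \frac{133}{30} e_{1} e_{4} e_{5} - \frac{63}{20} e_{1} e_{4} e_{6} - \frac{7}{12} e_{1} e_{5} e_{6}
R1 (\frac{3}{2} e_{3}) = -\frac{2}{3} e_{1} + 8 e_{2} + \frac{1723}{48} e_{3} - 31 e_{4} - \frac{32}{3} e_{5} + \frac{7}{2} e_{6} - \frac{27}{8} e_{1} e_{2} e_{3} - \frac{129}{8} e_{1} e_{3} e_{4} - \frac{29}{6} e_{1} e_{3} e_{5} + \frac{21}{16} e_{1} e_{3} e_{6} + \frac{585}{16} e_{2} e_{3} e_{4} + 4 e_{2} e_{3} e_{5} + \frac{63}{32} e_{2} e_{3} e_{6} - \frac{133}{4} e_{3} e_{4} e_{5} + \frac{189}{8} e_{3} e_{4} e_{6} + \frac{35}{8} e_{3} e_{5} e_{6}
R1 (-\frac{8}{3} e_{4}) = \frac{86}{3} e_{1} - 65 e_{2} - \frac{496}{9} e_{3} - \frac{1723}{27} e_{4} + \frac{532}{9} e_{5} - 42 e_{6} + 6 e_{1} e_{2} e_{4} - \frac{32}{27} e_{1} e_{3} e_{4} + \frac{232}{27} e_{1} e_{4} e_{5} - \frac{7}{3} e_{1} e_{4} e_{6} + \frac{128}{9} e_{2} e_{3} e_{4} - \frac{64}{9} e_{2} e_{4} e_{5} - \frac{7}{2} e_{2} e_{4} e_{6} - \frac{512}{27} e_{3} e_{4} e_{5} + \frac{56}{9} e_{3} e_{4} e_{6} - \frac{70}{9} e_{4} e_{5} e_{6}
R1 (-\frac{1}{4} e_{5}) = \frac{29}{36} e_{1} - \frac{2}{3} e_{2} - \frac{16}{9} e_{3} - \frac{133}{24} e_{4} - \frac{1723}{288} e_{5} - \frac{35}{48} e_{6} + \frac{9}{16} e_{1} e_{2} e_{5} - \frac{1}{9} e_{1} e_{3} e_{5} - \frac{43}{16} e_{1} e_{4} e_{5} - \frac{7}{32} e_{1} e_{5} e_{6} + \frac{4}{3} e_{2} e_{3} e_{5} + \frac{195}{32} e_{2} e_{4} e_{5} - \frac{21}{64} e_{2} e_{5} e_{6} + \frac{31}{6} e_{3} e_{4} e_{5} + \frac{7}{12} e_{3} e_{5} e_{6} + \frac{63}{16} e_{4} e_{5} e_{6}
R1 (\frac{9}{2} e_{6}) = \frac{63}{16} e_{1} + \frac{189}{32} e_{2} - \frac{21}{2} e_{3} - \frac{567}{8} e_{4} - \frac{105}{8} e_{5} + \frac{1723}{16} e_{6} - \frac{81}{8} e_{1} e_{2} e_{6} + 2 e_{1} e_{3} e_{6} + \frac{387}{8} e_{1} e_{4} e_{6} + \frac{29}{2} e_{1} e_{5} e_{6} - 24 e_{2} e_{3} e_{6} - \frac{1755}{16} e_{2} e_{4} e_{6} - 12 e_{2} e_{5} e_{6} - 93 e_{3} e_{4} e_{6} - 32 e_{3} e_{5} e_{6} - \frac{399}{4} e_{4} e_{5} e_{6}
Summing the partial products and collecting blades:
Answer: \frac{20129}{720} e_{1} - \frac{25061}{480} e_{2} - \frac{7537}{240} e_{3} - \frac{22826}{135} e_{4} + \frac{4797}{160} e_{5} + \frac{4097}{60} e_{6} - \frac{277}{120} e_{1} e_{2} e_{3} + \frac{87}{8} e_{1} e_{2} e_{4} + \frac{263}{240} e_{1} e_{2} e_{5} - \frac{789}{80} e_{1} e_{2} e_{6} - \frac{14231}{1080} e_{1} e_{3} e_{4} - \frac{317}{90} e_{1} e_{3} e_{5} + \frac{683}{240} e_{1} e_{3} e_{6} + \frac{22331}{2160} e_{1} e_{4} e_{5} + \frac{5147}{120} e_{1} e_{4} e_{6} + \frac{1315}{96} e_{1} e_{5} e_{6} + \frac{7313}{144} e_{2} e_{3} e_{4} + \frac{16}{3} e_{2} e_{3} e_{5} - \frac{705}{32} e_{2} e_{3} e_{6} - \frac{293}{288} e_{2} e_{4} e_{5} - \frac{1811}{16} e_{2} e_{4} e_{6} - \frac{789}{64} e_{2} e_{5} e_{6} - \frac{5081}{108} e_{3} e_{4} e_{5} - \frac{4547}{72} e_{3} e_{4} e_{6} - \frac{649}{24} e_{3} e_{5} e_{6} - \frac{14917}{144} e_{4} e_{5} e_{6}


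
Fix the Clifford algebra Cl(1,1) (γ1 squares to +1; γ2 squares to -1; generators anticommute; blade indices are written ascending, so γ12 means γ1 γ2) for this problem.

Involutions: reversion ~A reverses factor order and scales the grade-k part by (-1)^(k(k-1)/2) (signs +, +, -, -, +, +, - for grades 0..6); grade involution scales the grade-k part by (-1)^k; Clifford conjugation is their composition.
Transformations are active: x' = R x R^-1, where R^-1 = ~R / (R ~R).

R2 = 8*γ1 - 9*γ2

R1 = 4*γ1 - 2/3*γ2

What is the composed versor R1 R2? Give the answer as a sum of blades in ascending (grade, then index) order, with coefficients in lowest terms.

Distribute over the terms of R1 (each basis-blade product reordered to ascending indices, repeated generators contracted through their squares):
(4*γ1) R2 = 32 - 36*γ12
(-2/3*γ2) R2 = -6 + 16/3*γ12
Summing the partial products and collecting blades:
Answer: 26 - 92/3*γ12


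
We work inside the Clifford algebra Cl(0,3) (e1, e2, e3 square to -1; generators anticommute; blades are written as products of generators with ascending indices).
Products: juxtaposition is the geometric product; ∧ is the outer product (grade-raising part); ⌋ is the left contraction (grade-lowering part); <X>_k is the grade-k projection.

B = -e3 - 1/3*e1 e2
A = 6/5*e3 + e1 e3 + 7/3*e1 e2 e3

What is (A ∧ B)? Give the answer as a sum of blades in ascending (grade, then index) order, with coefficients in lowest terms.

step 1: -2/5*e1 e2 e3
Answer: -2/5*e1 e2 e3


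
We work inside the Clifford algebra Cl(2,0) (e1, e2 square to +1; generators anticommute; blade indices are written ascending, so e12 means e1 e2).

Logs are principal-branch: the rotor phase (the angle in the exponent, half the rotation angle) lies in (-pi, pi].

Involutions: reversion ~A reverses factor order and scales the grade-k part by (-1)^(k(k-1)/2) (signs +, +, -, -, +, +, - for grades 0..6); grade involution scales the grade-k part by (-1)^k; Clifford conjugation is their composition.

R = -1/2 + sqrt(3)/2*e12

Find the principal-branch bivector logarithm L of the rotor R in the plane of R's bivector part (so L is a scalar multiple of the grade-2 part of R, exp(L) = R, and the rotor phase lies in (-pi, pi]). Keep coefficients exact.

The scalar part of R is -1/2, which fixes the principal-branch rotor phase; the unit plane is then the bivector part divided by the sine of that phase, and L is that plane scaled by the phase.
Concretely: cos(phase) = -1/2 gives phase = ±2*pi/3, and since phase/sin(phase) is even the sign is immaterial: L = (phase/sin(phase)) * <R>_2 = (4*sqrt(3)*pi/9) * <R>_2.
Answer: 2*pi/3*e12


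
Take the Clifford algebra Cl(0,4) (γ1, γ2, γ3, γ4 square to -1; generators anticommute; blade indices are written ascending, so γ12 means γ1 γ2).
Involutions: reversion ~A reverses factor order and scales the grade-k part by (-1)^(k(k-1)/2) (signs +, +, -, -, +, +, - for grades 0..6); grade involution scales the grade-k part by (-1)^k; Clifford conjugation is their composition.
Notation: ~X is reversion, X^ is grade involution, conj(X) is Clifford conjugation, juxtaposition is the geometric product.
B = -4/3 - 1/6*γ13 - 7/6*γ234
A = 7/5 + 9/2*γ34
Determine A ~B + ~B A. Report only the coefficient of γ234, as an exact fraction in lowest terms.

first term: -28/15 - 21/4*γ2 + 7/30*γ13 + 3/4*γ14 - 6*γ34 + 49/30*γ234
second term: -28/15 - 21/4*γ2 + 7/30*γ13 - 3/4*γ14 - 6*γ34 + 49/30*γ234
Answer: 49/15


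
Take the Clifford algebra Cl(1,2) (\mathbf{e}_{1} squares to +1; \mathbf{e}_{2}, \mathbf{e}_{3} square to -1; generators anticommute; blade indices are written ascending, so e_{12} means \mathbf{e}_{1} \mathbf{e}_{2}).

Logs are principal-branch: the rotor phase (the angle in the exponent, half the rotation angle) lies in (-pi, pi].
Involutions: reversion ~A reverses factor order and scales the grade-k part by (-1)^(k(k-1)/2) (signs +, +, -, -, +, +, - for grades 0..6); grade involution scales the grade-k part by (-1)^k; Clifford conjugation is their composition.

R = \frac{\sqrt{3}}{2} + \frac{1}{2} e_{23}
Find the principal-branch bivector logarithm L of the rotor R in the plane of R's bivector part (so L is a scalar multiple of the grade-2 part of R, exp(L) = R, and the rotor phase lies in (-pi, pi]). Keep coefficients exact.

The scalar part of R is \frac{\sqrt{3}}{2}, which pins the rotor phase on the principal branch; dividing the bivector part by the sine of that phase recovers the unit plane, and L is the phase times that plane.
Concretely: cos(phase) = \frac{\sqrt{3}}{2} gives phase = ±\frac{\pi}{6}, and since phase/sin(phase) is even the sign is immaterial: L = (phase/sin(phase)) * <R>_2 = (\frac{\pi}{3}) * <R>_2.
Answer: \frac{\pi}{6} e_{23}


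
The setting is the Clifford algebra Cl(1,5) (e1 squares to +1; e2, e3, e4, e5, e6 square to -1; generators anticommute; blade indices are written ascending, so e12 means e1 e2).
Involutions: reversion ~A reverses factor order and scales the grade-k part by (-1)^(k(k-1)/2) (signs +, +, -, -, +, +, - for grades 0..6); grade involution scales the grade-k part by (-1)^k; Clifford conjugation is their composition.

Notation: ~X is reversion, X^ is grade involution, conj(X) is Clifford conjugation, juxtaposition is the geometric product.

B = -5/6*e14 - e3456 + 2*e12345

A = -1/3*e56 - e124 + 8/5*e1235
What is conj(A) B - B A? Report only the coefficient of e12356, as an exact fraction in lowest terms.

first term: -5/6*e2 + 16/5*e4 + 1/3*e34 - 2*e35 - 8/5*e1246 - 5/18*e1456 - 4/3*e2345 + 2/3*e12346 + e12356
second term: -5/6*e2 + 16/5*e4 - 1/3*e34 - 2*e35 - 8/5*e1246 + 5/18*e1456 + 4/3*e2345 + 2/3*e12346 - e12356
Answer: 2


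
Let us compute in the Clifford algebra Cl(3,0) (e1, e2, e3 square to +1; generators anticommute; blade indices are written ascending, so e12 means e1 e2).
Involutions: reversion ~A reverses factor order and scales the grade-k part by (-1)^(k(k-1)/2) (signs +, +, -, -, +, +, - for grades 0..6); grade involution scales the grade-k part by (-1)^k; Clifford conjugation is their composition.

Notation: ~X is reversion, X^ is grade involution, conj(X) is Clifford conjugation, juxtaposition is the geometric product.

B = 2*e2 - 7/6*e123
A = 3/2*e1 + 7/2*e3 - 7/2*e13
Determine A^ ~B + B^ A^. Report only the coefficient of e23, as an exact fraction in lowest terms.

first term: -49/12*e2 - 85/12*e12 + 21/4*e23 + 7*e123
second term: -49/12*e2 - 85/12*e12 + 21/4*e23 - 7*e123
Answer: 21/2


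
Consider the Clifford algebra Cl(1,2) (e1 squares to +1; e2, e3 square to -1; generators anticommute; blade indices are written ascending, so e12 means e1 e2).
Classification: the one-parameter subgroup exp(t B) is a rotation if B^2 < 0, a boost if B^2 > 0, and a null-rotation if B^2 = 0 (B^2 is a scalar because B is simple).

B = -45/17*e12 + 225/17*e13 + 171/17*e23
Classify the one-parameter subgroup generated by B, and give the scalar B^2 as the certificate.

B^2 term by term: the squares give (-45/17)^2*(e12)^2 + (225/17)^2*(e13)^2 + (171/17)^2*(e23)^2 = 2025/289*(+1) + 50625/289*(+1) + 29241/289*(-1) = 81 (each basis 2-blade squares to minus the product of its generators' squares); cross terms between blades sharing an index anticommute and cancel. So B^2 = 81.
Answer: boost, certificate B^2 = 81. Certificate logic: 81 is a conjugation-invariant scalar, so its sign fixes rotation versus boost versus null-rotation outright.


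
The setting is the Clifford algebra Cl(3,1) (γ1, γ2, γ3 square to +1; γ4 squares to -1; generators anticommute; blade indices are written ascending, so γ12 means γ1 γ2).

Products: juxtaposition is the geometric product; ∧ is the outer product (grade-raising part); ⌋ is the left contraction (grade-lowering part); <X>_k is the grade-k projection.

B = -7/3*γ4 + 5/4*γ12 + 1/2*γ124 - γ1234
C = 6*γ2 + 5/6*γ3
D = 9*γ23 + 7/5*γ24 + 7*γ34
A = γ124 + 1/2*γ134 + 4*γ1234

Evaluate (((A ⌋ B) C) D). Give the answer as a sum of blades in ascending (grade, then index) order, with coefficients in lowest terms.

step 1: 9/2 - 1/2*γ2 + γ3
step 2: -13/6 + 27*γ2 + 15/4*γ3 - 77/12*γ23
step 3: 231/4 - 135/4*γ2 + 243*γ3 + 1281/20*γ4 - 39/2*γ23 - 959/20*γ24 - 371/60*γ34 + 735/4*γ234
Answer: 231/4 - 135/4*γ2 + 243*γ3 + 1281/20*γ4 - 39/2*γ23 - 959/20*γ24 - 371/60*γ34 + 735/4*γ234


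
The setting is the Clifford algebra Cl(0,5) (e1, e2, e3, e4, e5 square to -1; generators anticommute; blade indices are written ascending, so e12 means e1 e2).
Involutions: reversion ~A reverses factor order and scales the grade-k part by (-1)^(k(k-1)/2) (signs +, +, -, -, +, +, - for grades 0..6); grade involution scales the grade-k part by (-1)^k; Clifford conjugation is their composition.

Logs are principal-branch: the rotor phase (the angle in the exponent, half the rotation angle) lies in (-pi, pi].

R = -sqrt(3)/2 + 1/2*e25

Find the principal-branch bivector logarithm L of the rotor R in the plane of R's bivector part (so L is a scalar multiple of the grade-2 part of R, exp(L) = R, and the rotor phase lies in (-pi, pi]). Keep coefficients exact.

The scalar part of R is -sqrt(3)/2, so the principal-branch rotor phase is pinned; divide the bivector part by its sine to get the unit plane — L is the phase times that plane.
Concretely: cos(phase) = -sqrt(3)/2 gives phase = ±5*pi/6, and since phase/sin(phase) is even the sign is immaterial: L = (phase/sin(phase)) * <R>_2 = (5*pi/3) * <R>_2.
Answer: 5*pi/6*e25


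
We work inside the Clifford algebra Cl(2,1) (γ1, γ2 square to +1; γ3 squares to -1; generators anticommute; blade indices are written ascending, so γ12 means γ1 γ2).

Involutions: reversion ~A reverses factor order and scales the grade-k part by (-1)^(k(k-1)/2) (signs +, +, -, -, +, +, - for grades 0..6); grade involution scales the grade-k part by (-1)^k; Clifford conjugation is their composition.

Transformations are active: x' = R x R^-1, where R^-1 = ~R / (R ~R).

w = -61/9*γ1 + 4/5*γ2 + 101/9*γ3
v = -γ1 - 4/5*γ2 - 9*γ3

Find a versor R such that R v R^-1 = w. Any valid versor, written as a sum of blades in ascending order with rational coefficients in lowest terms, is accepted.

Why this works: both vectors square to -1984/25, so q(v) = q(w) and R = v + w = -70/9*γ1 + 20/9*γ3 carries v to w — its own direction survives, the complement (v - w)/2 flips.
Answer: -70/9*γ1 + 20/9*γ3
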